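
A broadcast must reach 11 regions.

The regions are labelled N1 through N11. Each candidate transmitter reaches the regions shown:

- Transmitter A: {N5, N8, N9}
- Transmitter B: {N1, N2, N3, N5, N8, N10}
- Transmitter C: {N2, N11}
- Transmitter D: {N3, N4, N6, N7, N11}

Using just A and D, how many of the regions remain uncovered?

3

Union of A, D = {N3, N4, N5, N6, N7, N8, N9, N11}.
Not covered: N1, N2, N10 — 3 regions.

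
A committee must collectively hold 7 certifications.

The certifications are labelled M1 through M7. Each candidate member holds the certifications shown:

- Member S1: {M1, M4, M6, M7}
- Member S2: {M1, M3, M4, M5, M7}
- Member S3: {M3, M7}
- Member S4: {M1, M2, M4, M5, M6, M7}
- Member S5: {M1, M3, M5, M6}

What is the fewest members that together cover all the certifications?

2

Take {S2, S4}. Their union is {M1, M2, M3, M4, M5, M6, M7}, which is all 7 certifications.
No single member has all 7 certifications (the largest, S4, has 6), so 2 is optimal.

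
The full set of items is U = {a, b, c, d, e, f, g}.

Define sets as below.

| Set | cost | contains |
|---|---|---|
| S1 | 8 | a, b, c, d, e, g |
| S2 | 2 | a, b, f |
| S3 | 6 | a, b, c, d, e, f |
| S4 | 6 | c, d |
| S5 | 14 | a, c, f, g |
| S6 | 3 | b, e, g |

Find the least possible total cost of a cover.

9

S3, S6 together cover every item (S3 ∪ S6 = {a, b, c, d, e, f, g}); total cost 6 + 3 = 9.
The greedy pick S2, S6, S3 costs 11; no covering selection beats 9.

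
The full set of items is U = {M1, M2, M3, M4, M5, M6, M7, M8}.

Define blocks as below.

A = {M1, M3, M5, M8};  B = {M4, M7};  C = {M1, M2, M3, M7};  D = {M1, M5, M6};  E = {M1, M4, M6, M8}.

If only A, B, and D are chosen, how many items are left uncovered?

1

Union of A, B, D = {M1, M3, M4, M5, M6, M7, M8}.
Not covered: M2 — 1 item.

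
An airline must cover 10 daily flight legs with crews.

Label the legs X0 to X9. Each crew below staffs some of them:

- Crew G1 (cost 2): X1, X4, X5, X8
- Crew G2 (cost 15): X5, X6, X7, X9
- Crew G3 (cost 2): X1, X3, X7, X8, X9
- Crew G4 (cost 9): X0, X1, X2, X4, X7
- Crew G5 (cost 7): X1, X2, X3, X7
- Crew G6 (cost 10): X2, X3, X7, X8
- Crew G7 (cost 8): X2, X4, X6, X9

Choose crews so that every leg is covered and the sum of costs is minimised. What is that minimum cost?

G1, G3, G4, G7 together cover every leg (G1 ∪ G3 ∪ G4 ∪ G7 = {X0, X1, X2, X3, X4, X5, X6, X7, X8, X9}); total cost 2 + 2 + 9 + 8 = 21.
No covering selection has total cost below 21.

21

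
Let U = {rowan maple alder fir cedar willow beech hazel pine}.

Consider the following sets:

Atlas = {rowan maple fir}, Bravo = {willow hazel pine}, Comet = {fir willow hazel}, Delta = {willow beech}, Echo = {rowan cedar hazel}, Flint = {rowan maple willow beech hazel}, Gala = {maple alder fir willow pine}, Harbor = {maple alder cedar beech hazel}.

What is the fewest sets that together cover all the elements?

3

Echo and Flint and Gala together: Echo ∪ Flint ∪ Gala = {rowan, maple, alder, fir, cedar, willow, beech, hazel, pine} — every element is covered.
No 2 of the 8 sets cover everything (all 28 combinations miss at least one element), so 3 is optimal.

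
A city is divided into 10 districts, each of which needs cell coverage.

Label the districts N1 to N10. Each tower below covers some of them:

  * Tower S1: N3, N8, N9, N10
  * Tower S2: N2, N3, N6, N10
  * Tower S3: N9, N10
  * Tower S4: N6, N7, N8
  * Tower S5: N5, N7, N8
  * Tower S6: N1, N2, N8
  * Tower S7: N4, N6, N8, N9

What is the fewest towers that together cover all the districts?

4

Take {S2, S5, S6, S7}. Their union is {N1, N2, N3, N4, N5, N6, N7, N8, N9, N10}, which is all 10 districts.
Only S6 contains N1, so S6 is forced; the remaining 7 districts need at least 3 more towers (each remaining tower adds at most 3) — so at least 4 towers are needed, and 4 is optimal.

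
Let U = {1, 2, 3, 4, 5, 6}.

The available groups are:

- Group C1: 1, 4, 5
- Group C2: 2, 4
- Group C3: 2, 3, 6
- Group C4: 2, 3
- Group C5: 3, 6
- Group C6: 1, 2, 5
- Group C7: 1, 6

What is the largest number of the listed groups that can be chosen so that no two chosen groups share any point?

C2, C7 are pairwise disjoint (C2={2,4}; C7={1,6}).
Every remaining group overlaps one of these, and no 3 of the listed groups are pairwise disjoint, so 2 is the maximum.

2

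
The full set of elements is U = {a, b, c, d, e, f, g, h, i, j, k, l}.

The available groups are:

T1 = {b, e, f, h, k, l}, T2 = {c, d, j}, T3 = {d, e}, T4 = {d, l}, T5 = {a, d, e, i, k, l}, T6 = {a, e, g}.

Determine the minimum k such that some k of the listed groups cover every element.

4

T1, T2, T5, and T6 cover everything between them: the union {a, b, c, d, e, f, g, h, i, j, k, l} is all of U.
No 3 of the 6 groups cover everything (all 20 combinations miss at least one element), so 4 is optimal.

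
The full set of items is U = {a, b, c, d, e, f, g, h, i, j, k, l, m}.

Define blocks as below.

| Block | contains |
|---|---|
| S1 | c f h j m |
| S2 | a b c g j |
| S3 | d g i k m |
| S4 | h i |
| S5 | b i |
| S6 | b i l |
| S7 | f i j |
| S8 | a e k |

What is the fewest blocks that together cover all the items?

S1, S3, S6, and S8 cover everything between them: the union {a, b, c, d, e, f, g, h, i, j, k, l, m} is all of U.
No 3 of the 8 blocks cover everything (all 56 combinations miss at least one item), so 4 is optimal.

4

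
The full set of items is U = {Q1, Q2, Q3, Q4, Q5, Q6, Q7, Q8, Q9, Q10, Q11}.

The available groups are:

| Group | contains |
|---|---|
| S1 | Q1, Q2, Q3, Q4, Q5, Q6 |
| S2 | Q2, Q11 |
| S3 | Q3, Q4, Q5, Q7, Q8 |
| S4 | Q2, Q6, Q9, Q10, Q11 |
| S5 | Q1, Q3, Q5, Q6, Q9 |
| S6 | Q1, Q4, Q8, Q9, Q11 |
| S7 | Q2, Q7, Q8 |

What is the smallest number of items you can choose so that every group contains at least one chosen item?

3

H = {Q2, Q4, Q5} meets every group (each contains at least one member of H), and |H| = 3.
No choice of 2 items meets every group, so 3 is the minimum.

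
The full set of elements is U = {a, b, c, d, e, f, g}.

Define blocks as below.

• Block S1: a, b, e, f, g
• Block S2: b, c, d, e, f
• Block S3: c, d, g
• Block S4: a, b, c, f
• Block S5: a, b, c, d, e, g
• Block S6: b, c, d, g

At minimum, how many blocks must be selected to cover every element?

S1 and S3 together: S1 ∪ S3 = {a, b, c, d, e, f, g} — every element is covered.
No single block has all 7 elements (the largest, S5, has 6), so 2 is optimal.

2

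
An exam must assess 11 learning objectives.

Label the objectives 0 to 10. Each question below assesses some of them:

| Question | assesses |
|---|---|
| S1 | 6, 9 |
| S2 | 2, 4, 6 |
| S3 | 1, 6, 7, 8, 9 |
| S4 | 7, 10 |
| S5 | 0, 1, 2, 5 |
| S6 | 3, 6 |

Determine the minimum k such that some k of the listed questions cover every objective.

5

Take {S2, S3, S4, S5, S6}. Their union is {0, 1, 2, 3, 4, 5, 6, 7, 8, 9, 10}, which is all 11 objectives.
No 4 of the 6 questions cover everything (all 15 combinations miss at least one objective), so 5 is optimal.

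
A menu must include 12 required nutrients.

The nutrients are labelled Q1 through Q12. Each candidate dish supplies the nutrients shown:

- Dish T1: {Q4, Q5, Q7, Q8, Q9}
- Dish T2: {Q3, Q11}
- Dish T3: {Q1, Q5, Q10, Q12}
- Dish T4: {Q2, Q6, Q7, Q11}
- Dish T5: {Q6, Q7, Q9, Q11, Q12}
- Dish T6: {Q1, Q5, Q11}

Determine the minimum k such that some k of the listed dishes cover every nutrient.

Take {T1, T2, T3, T4}. Their union is {Q1, Q2, Q3, Q4, Q5, Q6, Q7, Q8, Q9, Q10, Q11, Q12}, which is all 12 nutrients.
Only T1 contains Q4, so T1 is forced; the remaining 7 nutrients need at least 3 more dishes (each remaining dish adds at most 3) — so at least 4 dishes are needed, and 4 is optimal.

4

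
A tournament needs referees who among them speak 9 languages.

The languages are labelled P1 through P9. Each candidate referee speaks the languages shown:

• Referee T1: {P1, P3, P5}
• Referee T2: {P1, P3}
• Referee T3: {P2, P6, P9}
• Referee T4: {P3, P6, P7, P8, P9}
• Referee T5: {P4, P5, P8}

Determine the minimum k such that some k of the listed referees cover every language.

4

T1 and T3 and T4 and T5 together: T1 ∪ T3 ∪ T4 ∪ T5 = {P1, P2, P3, P4, P5, P6, P7, P8, P9} — every language is covered.
No 3 of the 5 referees cover everything (all 10 combinations miss at least one language), so 4 is optimal.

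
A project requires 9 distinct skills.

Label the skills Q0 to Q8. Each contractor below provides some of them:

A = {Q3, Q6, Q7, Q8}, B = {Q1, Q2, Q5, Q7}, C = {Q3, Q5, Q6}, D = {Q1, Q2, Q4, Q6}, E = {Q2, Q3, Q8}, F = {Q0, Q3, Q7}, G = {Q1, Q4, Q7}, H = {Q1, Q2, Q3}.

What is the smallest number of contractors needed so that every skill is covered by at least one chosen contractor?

Take {A, C, D, F}. Their union is {Q0, Q1, Q2, Q3, Q4, Q5, Q6, Q7, Q8}, which is all 9 skills.
No 3 of the 8 contractors cover everything (all 56 combinations miss at least one skill), so 4 is optimal.

4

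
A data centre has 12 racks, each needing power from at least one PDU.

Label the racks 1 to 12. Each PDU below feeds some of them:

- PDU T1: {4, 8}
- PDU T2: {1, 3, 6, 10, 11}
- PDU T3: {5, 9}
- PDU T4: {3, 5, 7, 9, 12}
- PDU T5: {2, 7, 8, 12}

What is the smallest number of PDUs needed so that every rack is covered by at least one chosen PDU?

Take {T1, T2, T4, T5}. Their union is {1, 2, 3, 4, 5, 6, 7, 8, 9, 10, 11, 12}, which is all 12 racks.
No 3 of the 5 PDUs cover everything (all 10 combinations miss at least one rack), so 4 is optimal.

4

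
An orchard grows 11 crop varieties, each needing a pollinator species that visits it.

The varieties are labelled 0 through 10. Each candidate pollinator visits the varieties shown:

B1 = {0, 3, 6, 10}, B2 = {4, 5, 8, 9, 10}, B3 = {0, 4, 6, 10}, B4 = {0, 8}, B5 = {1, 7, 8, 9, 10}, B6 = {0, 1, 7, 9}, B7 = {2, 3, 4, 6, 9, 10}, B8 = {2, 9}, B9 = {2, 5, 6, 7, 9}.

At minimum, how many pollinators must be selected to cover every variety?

3

Take {B2, B6, B7}. Their union is {0, 1, 2, 3, 4, 5, 6, 7, 8, 9, 10}, which is all 11 varieties.
No 2 of the 9 pollinators cover everything (all 36 combinations miss at least one variety), so 3 is optimal.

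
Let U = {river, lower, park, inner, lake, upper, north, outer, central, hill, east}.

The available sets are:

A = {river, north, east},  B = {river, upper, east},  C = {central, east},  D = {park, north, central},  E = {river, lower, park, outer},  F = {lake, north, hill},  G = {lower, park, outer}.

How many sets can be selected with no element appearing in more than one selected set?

3

C, E, F are pairwise disjoint (C={central,east}; E={river,lower,park,outer}; F={lake,north,hill}).
Every remaining set overlaps one of these, and no 4 of the listed sets are pairwise disjoint, so 3 is the maximum.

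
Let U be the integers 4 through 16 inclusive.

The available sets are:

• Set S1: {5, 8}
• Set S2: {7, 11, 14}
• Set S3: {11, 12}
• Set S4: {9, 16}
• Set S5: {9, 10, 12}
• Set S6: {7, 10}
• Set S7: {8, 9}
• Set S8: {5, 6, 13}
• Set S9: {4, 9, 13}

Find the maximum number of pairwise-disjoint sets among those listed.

4

S1, S3, S4, S6 are pairwise disjoint (S1={5,8}; S3={11,12}; S4={9,16}; S6={7,10}).
Every remaining set overlaps one of these, and no 5 of the listed sets are pairwise disjoint, so 4 is the maximum.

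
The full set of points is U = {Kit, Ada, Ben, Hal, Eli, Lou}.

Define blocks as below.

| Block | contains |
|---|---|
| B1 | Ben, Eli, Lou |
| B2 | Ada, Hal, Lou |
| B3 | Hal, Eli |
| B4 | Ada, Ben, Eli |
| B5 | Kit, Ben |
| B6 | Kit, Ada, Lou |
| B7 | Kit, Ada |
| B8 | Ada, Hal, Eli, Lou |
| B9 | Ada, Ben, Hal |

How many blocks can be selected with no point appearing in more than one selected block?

B3, B6 are pairwise disjoint (B3={Hal,Eli}; B6={Kit,Ada,Lou}).
Every remaining block overlaps one of these, and no 3 of the listed blocks are pairwise disjoint, so 2 is the maximum.

2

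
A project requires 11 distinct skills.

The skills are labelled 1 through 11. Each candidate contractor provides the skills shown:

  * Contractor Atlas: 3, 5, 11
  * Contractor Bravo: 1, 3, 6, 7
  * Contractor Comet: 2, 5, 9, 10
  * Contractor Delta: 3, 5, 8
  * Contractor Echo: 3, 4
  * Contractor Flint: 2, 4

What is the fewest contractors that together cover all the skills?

5

Atlas and Bravo and Comet and Delta and Flint together: Atlas ∪ Bravo ∪ Comet ∪ Delta ∪ Flint = {1, 2, 3, 4, 5, 6, 7, 8, 9, 10, 11} — every skill is covered.
No 4 of the 6 contractors cover everything (all 15 combinations miss at least one skill), so 5 is optimal.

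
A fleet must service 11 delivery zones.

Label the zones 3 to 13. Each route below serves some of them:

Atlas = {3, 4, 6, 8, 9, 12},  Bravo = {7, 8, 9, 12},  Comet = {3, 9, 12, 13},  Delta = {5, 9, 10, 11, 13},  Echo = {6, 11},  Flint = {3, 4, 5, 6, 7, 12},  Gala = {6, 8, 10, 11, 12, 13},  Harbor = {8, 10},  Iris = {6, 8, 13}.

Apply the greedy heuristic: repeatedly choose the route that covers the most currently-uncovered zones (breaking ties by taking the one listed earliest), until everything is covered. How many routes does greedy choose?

Greedy: pick Atlas (covers 6 new) → pick Delta (covers 4 new) → pick Bravo (covers 1 new). Total picks: 3.

3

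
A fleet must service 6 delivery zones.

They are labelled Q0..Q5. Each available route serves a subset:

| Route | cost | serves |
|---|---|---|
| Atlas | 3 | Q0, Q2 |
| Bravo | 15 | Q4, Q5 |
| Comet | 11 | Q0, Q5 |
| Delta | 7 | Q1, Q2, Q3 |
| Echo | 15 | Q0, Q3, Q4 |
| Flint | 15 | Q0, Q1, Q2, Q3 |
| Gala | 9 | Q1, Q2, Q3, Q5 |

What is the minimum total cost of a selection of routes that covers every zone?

Echo, Gala together cover every zone (Echo ∪ Gala = {Q0, Q1, Q2, Q3, Q4, Q5}); total cost 15 + 9 = 24.
The greedy pick Atlas, Gala, Bravo costs 27; no covering selection beats 24.

24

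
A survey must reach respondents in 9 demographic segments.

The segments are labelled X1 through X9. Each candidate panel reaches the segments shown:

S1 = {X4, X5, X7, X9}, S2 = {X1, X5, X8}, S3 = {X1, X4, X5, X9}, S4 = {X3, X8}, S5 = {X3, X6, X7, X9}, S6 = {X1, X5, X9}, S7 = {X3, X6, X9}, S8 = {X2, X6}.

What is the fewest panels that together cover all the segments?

Take {S1, S2, S5, S8}. Their union is {X1, X2, X3, X4, X5, X6, X7, X8, X9}, which is all 9 segments.
No 3 of the 8 panels cover everything (all 56 combinations miss at least one segment), so 4 is optimal.

4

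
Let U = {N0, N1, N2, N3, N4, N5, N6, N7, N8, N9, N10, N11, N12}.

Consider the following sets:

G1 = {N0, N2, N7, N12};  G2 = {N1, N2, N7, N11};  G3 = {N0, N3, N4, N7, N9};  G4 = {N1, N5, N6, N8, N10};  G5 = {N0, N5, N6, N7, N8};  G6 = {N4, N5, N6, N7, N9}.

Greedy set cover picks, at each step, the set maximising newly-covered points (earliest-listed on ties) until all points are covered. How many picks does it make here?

Greedy: pick G3 (covers 5 new) → pick G4 (covers 5 new) → pick G1 (covers 2 new) → pick G2 (covers 1 new). Total picks: 4.

4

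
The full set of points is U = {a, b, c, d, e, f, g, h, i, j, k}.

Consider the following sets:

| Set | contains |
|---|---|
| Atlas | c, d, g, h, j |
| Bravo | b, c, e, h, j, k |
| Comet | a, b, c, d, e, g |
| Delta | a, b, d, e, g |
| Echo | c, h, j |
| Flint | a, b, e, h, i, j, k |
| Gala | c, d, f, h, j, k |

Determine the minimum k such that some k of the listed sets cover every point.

3

Atlas and Flint and Gala together: Atlas ∪ Flint ∪ Gala = {a, b, c, d, e, f, g, h, i, j, k} — every point is covered.
Only Gala contains f, so Gala is forced; the remaining 5 points need at least 2 more sets (each remaining set adds at most 4) — so at least 3 sets are needed, and 3 is optimal.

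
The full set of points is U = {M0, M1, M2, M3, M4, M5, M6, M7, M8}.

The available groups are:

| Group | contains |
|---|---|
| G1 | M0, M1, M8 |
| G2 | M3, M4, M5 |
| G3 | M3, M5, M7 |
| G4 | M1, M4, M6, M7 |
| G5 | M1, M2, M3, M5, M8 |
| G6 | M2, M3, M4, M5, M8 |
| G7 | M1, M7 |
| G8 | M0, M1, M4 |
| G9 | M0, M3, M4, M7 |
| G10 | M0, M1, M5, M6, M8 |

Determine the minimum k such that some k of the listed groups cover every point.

3

G4 and G6 and G9 together: G4 ∪ G6 ∪ G9 = {M0, M1, M2, M3, M4, M5, M6, M7, M8} — every point is covered.
No 2 of the 10 groups cover everything (all 45 combinations miss at least one point), so 3 is optimal.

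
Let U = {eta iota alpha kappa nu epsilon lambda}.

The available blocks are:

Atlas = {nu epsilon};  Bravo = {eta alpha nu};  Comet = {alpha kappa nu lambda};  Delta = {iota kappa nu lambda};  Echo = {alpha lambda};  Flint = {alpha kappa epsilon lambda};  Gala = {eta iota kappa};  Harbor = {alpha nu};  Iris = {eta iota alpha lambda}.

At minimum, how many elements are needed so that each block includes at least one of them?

H = {alpha, kappa, nu} meets every block (each contains at least one member of H), and |H| = 3.
The blocks Atlas, Echo, Gala are pairwise disjoint, so any hitting set needs a separate element for each — at least 3. Hence 3 is optimal.

3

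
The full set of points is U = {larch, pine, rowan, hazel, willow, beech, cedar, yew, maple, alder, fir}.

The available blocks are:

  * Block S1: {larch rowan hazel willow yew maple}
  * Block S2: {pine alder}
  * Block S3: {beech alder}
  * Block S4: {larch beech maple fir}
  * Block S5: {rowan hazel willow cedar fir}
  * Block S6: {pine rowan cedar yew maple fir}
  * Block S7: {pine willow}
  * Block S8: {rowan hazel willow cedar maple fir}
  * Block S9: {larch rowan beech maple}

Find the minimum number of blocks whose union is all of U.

3

S1, S3, and S6 cover everything between them: the union {larch, pine, rowan, hazel, willow, beech, cedar, yew, maple, alder, fir} is all of U.
No 2 of the 9 blocks cover everything (all 36 combinations miss at least one point), so 3 is optimal.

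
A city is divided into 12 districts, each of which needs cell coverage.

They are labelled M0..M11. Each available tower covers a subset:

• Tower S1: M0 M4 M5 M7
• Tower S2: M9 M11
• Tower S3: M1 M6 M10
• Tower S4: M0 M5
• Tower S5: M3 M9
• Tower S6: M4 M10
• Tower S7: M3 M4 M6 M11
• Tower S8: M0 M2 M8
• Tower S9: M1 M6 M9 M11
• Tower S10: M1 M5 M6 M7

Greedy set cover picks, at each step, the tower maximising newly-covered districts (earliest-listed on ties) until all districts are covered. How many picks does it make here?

5

Greedy: pick S1 (covers 4 new) → pick S9 (covers 4 new) → pick S8 (covers 2 new) → pick S3 (covers 1 new) → pick S5 (covers 1 new). Total picks: 5.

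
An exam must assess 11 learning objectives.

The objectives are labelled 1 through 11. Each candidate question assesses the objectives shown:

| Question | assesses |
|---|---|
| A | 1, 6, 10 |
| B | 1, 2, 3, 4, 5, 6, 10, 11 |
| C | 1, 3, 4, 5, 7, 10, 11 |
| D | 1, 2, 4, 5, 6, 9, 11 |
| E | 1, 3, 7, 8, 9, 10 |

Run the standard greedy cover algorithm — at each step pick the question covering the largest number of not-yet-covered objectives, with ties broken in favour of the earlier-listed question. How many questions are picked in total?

Greedy: pick B (covers 8 new) → pick E (covers 3 new). Total picks: 2.

2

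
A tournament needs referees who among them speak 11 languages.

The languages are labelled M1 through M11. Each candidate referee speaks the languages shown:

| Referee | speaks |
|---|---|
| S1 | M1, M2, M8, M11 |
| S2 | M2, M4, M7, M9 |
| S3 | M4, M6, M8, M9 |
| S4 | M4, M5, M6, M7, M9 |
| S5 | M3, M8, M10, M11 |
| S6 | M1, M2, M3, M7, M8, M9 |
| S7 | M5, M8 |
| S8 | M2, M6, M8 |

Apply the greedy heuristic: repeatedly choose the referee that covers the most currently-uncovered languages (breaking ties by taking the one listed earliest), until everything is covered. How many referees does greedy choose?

Greedy: pick S6 (covers 6 new) → pick S4 (covers 3 new) → pick S5 (covers 2 new). Total picks: 3.

3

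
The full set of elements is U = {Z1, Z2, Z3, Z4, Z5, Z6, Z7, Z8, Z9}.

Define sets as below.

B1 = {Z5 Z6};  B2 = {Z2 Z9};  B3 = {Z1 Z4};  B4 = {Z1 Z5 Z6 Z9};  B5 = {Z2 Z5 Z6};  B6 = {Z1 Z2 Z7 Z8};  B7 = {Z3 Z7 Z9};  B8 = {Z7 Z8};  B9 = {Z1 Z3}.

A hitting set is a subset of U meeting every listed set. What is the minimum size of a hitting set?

H = {Z1, Z2, Z6, Z7} meets every set (each contains at least one member of H), and |H| = 4.
The sets B1, B2, B8, B9 are pairwise disjoint, so any hitting set needs a separate element for each — at least 4. Hence 4 is optimal.

4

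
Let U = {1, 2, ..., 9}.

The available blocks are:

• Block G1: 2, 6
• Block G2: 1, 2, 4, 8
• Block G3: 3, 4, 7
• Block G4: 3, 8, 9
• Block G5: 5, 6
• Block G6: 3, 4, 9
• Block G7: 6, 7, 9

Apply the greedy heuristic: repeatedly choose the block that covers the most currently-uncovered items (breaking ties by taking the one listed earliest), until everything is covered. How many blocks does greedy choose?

4

Greedy: pick G2 (covers 4 new) → pick G7 (covers 3 new) → pick G3 (covers 1 new) → pick G5 (covers 1 new). Total picks: 4.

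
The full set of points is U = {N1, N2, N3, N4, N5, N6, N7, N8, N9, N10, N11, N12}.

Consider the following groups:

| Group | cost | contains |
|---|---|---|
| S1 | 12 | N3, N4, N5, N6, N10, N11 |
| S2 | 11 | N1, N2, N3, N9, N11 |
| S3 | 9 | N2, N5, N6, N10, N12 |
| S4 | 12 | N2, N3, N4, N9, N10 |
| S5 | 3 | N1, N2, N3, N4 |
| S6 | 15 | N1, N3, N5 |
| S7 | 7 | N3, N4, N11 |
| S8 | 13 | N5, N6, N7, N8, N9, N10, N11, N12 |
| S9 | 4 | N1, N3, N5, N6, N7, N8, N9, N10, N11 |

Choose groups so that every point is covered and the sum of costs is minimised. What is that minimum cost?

16

S5, S8 together cover every point (S5 ∪ S8 = {N1, N2, N3, N4, N5, N6, N7, N8, N9, N10, N11, N12}); total cost 3 + 13 = 16.
No covering selection has total cost below 16.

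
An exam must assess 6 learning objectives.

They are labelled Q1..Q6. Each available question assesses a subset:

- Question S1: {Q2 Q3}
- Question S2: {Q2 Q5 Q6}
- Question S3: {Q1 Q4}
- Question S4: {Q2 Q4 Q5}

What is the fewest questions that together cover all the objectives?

S1 and S2 and S3 together: S1 ∪ S2 ∪ S3 = {Q1, Q2, Q3, Q4, Q5, Q6} — every objective is covered.
Only S3 contains Q1, so S3 is forced; the remaining 4 objectives need at least 2 more questions (each remaining question adds at most 3) — so at least 3 questions are needed, and 3 is optimal.

3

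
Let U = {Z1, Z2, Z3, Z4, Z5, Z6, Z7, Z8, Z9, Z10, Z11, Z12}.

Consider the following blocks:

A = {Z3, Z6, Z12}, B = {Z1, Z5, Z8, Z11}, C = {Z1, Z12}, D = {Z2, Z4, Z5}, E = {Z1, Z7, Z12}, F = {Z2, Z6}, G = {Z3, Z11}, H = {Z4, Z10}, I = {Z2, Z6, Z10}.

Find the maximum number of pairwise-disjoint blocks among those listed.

C, F, G, H are pairwise disjoint (C={Z1,Z12}; F={Z2,Z6}; G={Z3,Z11}; H={Z4,Z10}).
Every remaining block overlaps one of these, and no 5 of the listed blocks are pairwise disjoint, so 4 is the maximum.

4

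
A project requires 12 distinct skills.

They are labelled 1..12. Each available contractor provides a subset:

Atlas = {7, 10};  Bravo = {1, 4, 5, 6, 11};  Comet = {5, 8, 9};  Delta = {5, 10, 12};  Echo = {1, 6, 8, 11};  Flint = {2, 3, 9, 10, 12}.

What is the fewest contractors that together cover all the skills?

Atlas and Bravo and Comet and Flint together: Atlas ∪ Bravo ∪ Comet ∪ Flint = {1, 2, 3, 4, 5, 6, 7, 8, 9, 10, 11, 12} — every skill is covered.
No 3 of the 6 contractors cover everything (all 20 combinations miss at least one skill), so 4 is optimal.

4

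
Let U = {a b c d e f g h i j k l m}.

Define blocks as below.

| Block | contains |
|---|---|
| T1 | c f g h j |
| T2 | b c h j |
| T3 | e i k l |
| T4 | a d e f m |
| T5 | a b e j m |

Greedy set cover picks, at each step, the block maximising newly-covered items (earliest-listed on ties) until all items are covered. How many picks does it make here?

4

Greedy: pick T1 (covers 5 new) → pick T3 (covers 4 new) → pick T4 (covers 3 new) → pick T2 (covers 1 new). Total picks: 4.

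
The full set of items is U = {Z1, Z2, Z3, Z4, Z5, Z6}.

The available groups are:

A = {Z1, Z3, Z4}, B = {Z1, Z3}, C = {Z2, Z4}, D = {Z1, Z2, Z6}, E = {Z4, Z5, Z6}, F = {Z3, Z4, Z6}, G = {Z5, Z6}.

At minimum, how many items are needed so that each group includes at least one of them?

3

H = {Z2, Z3, Z6} meets every group (each contains at least one member of H), and |H| = 3.
The groups B, C, G are pairwise disjoint, so any hitting set needs a separate item for each — at least 3. Hence 3 is optimal.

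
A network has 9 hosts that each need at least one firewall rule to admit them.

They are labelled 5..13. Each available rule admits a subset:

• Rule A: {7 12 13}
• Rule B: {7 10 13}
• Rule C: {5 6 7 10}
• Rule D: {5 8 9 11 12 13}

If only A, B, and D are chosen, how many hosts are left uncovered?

Union of A, B, D = {5, 7, 8, 9, 10, 11, 12, 13}.
Not covered: 6 — 1 host.

1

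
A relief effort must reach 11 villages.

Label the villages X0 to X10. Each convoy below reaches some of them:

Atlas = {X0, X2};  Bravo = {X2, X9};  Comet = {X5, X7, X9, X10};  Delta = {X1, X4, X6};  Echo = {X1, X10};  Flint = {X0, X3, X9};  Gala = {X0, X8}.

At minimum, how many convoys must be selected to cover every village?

Take {Bravo, Comet, Delta, Flint, Gala}. Their union is {X0, X1, X2, X3, X4, X5, X6, X7, X8, X9, X10}, which is all 11 villages.
No 4 of the 7 convoys cover everything (all 35 combinations miss at least one village), so 5 is optimal.

5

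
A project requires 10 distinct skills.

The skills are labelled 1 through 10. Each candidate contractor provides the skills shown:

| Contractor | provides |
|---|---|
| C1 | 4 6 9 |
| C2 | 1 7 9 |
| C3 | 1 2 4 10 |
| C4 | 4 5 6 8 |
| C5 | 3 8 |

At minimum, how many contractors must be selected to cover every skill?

Take {C2, C3, C4, C5}. Their union is {1, 2, 3, 4, 5, 6, 7, 8, 9, 10}, which is all 10 skills.
No 3 of the 5 contractors cover everything (all 10 combinations miss at least one skill), so 4 is optimal.

4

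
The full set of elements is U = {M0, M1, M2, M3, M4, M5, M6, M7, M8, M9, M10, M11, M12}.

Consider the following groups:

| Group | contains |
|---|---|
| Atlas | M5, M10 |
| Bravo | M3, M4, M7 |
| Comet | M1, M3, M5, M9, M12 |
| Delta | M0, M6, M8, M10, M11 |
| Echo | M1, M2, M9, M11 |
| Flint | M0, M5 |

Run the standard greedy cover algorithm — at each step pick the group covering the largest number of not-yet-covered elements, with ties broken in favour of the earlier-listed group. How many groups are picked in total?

Greedy: pick Comet (covers 5 new) → pick Delta (covers 5 new) → pick Bravo (covers 2 new) → pick Echo (covers 1 new). Total picks: 4.

4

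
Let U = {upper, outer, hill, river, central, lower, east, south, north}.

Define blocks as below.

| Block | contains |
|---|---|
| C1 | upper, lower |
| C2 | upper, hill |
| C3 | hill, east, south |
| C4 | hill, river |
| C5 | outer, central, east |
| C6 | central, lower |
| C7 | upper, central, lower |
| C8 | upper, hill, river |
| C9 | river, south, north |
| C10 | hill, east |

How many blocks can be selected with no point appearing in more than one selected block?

C1, C5, C9 are pairwise disjoint (C1={upper,lower}; C5={outer,central,east}; C9={river,south,north}).
Every remaining block overlaps one of these, and no 4 of the listed blocks are pairwise disjoint, so 3 is the maximum.

3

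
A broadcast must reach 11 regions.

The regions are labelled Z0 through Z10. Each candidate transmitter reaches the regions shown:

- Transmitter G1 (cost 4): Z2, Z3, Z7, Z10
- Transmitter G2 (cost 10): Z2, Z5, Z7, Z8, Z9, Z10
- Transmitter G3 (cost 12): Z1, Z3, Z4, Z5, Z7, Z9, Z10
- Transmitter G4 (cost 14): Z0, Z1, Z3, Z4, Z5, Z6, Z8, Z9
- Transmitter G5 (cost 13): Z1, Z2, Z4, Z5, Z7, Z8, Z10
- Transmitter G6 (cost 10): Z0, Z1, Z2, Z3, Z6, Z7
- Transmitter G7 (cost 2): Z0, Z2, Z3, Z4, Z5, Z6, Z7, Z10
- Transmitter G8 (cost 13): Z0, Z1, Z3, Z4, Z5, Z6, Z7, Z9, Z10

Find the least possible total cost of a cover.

16

G4, G7 together cover every region (G4 ∪ G7 = {Z0, Z1, Z2, Z3, Z4, Z5, Z6, Z7, Z8, Z9, Z10}); total cost 14 + 2 = 16.
No covering selection has total cost below 16.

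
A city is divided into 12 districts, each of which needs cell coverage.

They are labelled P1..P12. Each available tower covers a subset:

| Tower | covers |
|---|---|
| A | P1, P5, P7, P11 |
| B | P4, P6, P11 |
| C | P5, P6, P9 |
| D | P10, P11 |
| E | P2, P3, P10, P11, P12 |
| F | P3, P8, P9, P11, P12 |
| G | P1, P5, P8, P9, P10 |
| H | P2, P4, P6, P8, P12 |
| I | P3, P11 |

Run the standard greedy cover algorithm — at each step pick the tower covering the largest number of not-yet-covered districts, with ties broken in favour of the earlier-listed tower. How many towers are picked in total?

Greedy: pick E (covers 5 new) → pick G (covers 4 new) → pick B (covers 2 new) → pick A (covers 1 new). Total picks: 4.

4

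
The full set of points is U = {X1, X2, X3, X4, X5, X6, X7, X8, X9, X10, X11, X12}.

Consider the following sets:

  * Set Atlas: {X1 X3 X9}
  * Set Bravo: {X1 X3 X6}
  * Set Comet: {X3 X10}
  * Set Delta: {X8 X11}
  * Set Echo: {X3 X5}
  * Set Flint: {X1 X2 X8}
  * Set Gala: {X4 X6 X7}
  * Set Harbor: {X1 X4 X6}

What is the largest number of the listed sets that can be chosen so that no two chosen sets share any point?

Comet, Flint, Gala are pairwise disjoint (Comet={X3,X10}; Flint={X1,X2,X8}; Gala={X4,X6,X7}).
Every remaining set overlaps one of these, and no 4 of the listed sets are pairwise disjoint, so 3 is the maximum.

3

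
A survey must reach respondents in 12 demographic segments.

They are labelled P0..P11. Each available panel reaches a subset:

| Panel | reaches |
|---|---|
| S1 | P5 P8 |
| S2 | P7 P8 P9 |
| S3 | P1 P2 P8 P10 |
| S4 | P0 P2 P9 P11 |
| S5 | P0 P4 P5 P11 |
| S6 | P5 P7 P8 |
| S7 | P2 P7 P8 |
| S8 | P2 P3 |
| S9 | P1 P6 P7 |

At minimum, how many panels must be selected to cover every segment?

S3 and S4 and S5 and S8 and S9 together: S3 ∪ S4 ∪ S5 ∪ S8 ∪ S9 = {P0, P1, P2, P3, P4, P5, P6, P7, P8, P9, P10, P11} — every segment is covered.
No 4 of the 9 panels cover everything (all 126 combinations miss at least one segment), so 5 is optimal.

5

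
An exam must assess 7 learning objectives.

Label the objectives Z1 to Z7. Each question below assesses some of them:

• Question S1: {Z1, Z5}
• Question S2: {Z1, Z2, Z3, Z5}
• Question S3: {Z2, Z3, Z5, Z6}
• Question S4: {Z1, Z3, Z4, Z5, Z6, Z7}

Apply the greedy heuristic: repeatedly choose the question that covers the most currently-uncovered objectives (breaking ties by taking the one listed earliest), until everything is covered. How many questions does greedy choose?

Greedy: pick S4 (covers 6 new) → pick S2 (covers 1 new). Total picks: 2.

2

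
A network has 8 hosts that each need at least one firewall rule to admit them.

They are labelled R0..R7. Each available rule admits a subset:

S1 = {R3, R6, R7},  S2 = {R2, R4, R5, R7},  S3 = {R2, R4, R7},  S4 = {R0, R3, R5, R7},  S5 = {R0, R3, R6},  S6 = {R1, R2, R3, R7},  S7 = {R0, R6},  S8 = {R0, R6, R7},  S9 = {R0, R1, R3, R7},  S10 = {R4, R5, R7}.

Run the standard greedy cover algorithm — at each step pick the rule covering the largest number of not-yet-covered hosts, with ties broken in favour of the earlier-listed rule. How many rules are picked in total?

Greedy: pick S2 (covers 4 new) → pick S5 (covers 3 new) → pick S6 (covers 1 new). Total picks: 3.

3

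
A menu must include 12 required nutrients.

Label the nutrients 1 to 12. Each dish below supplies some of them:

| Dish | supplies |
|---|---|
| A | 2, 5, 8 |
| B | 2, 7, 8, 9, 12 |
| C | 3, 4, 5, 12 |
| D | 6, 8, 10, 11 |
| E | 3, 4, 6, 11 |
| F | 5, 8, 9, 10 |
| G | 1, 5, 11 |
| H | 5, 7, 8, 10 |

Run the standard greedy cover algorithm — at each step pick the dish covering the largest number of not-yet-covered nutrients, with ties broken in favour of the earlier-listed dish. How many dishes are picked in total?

Greedy: pick B (covers 5 new) → pick E (covers 4 new) → pick F (covers 2 new) → pick G (covers 1 new). Total picks: 4.

4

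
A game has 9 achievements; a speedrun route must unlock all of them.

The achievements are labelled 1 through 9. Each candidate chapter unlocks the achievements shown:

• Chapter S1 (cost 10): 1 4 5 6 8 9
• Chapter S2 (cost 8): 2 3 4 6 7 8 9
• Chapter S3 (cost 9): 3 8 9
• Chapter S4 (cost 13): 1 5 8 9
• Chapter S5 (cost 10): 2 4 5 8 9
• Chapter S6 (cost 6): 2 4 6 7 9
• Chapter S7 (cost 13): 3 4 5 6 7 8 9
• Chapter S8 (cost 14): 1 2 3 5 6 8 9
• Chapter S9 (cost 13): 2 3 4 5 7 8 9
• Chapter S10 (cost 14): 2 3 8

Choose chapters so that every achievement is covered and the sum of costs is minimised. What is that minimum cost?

S1, S2 together cover every achievement (S1 ∪ S2 = {1, 2, 3, 4, 5, 6, 7, 8, 9}); total cost 10 + 8 = 18.
No covering selection has total cost below 18.

18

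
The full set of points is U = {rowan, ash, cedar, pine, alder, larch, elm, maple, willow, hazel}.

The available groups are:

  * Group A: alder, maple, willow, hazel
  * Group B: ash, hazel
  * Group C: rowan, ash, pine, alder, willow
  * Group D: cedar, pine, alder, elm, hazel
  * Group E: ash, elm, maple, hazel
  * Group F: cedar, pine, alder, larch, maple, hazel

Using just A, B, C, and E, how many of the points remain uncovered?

Union of A, B, C, E = {rowan, ash, pine, alder, elm, maple, willow, hazel}.
Not covered: cedar, larch — 2 points.

2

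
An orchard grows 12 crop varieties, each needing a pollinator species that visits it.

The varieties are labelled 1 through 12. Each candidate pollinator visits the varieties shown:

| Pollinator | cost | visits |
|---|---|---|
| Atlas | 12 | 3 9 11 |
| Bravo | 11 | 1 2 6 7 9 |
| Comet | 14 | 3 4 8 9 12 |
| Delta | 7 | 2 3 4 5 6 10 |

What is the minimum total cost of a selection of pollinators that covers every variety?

Atlas, Bravo, Comet, Delta together cover every variety (Atlas ∪ Bravo ∪ Comet ∪ Delta = {1, 2, 3, 4, 5, 6, 7, 8, 9, 10, 11, 12}); total cost 12 + 11 + 14 + 7 = 44.
No covering selection has total cost below 44.

44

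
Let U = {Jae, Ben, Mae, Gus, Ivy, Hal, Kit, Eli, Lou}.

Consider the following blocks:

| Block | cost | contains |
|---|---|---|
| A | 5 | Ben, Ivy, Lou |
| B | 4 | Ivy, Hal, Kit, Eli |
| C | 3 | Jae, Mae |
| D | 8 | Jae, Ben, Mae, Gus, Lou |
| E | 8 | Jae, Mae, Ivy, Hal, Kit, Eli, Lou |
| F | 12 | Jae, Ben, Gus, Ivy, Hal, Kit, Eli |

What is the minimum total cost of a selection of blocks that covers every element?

12

B, D together cover every element (B ∪ D = {Jae, Ben, Mae, Gus, Ivy, Hal, Kit, Eli, Lou}); total cost 4 + 8 = 12.
The greedy pick B, C, A, D costs 20; no covering selection beats 12.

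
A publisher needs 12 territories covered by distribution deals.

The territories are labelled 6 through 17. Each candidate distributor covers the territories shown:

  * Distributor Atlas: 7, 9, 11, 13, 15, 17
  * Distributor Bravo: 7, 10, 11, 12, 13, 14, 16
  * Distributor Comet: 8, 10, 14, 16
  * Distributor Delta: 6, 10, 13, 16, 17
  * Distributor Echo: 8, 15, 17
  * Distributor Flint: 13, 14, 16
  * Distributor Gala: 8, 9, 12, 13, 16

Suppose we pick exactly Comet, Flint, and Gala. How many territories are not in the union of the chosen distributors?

5

Union of Comet, Flint, Gala = {8, 9, 10, 12, 13, 14, 16}.
Not covered: 6, 7, 11, 15, 17 — 5 territories.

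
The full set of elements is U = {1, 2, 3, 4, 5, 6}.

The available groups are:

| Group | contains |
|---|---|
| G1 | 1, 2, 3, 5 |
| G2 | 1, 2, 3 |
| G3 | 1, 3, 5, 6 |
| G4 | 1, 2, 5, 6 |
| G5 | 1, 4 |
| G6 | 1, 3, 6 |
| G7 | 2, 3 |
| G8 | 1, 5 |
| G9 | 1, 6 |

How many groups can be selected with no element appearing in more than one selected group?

2

G7, G8 are pairwise disjoint (G7={2,3}; G8={1,5}).
Every remaining group overlaps one of these, and no 3 of the listed groups are pairwise disjoint, so 2 is the maximum.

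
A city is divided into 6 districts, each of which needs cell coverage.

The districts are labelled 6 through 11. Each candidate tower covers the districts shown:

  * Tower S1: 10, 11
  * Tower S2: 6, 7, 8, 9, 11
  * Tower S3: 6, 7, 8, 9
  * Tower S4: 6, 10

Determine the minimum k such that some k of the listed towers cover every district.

2

Take {S1, S3}. Their union is {6, 7, 8, 9, 10, 11}, which is all 6 districts.
No single tower has all 6 districts (the largest, S2, has 5), so 2 is optimal.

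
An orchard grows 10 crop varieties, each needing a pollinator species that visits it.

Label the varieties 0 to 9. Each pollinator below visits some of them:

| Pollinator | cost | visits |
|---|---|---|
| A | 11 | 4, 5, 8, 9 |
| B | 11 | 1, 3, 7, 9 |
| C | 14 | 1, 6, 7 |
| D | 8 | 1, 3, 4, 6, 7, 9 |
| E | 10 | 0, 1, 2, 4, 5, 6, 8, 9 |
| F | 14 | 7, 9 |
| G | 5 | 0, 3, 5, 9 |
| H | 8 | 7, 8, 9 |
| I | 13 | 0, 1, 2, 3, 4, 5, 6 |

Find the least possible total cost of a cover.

18

D, E together cover every variety (D ∪ E = {0, 1, 2, 3, 4, 5, 6, 7, 8, 9}); total cost 8 + 10 = 18.
No covering selection has total cost below 18.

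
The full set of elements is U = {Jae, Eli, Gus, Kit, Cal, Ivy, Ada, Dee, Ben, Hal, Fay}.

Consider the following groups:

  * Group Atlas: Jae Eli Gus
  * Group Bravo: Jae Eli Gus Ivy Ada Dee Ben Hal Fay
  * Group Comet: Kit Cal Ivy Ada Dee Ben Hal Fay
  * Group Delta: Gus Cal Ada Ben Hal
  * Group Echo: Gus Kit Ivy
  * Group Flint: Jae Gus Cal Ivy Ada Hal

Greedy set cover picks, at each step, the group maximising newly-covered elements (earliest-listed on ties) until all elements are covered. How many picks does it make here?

2

Greedy: pick Bravo (covers 9 new) → pick Comet (covers 2 new). Total picks: 2.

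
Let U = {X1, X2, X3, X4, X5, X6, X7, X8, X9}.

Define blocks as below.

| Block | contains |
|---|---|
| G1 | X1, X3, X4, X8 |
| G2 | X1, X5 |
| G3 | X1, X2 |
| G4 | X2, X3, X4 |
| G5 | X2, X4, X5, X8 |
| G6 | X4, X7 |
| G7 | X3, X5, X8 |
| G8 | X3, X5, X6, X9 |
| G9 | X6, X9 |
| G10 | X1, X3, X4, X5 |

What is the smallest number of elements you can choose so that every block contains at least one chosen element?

Take H = {X1, X4, X8, X9}. Each listed block contains at least one of these, so H is a hitting set of size 4.
The blocks G3, G6, G7, G9 are pairwise disjoint, so any hitting set needs a separate element for each — at least 4. Hence 4 is optimal.

4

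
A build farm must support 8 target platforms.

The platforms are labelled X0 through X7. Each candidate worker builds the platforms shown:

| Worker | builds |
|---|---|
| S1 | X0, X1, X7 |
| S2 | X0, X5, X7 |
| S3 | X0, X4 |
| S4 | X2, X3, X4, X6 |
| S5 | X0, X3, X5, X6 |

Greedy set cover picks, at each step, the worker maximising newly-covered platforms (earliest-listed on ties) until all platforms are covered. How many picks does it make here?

3

Greedy: pick S4 (covers 4 new) → pick S1 (covers 3 new) → pick S2 (covers 1 new). Total picks: 3.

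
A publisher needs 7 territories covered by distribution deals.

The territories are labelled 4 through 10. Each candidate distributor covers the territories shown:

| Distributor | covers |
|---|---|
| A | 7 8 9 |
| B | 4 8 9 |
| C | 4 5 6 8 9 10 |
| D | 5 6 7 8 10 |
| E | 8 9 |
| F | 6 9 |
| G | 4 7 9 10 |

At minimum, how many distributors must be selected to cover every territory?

2

C and G together: C ∪ G = {4, 5, 6, 7, 8, 9, 10} — every territory is covered.
No single distributor has all 7 territories (the largest, C, has 6), so 2 is optimal.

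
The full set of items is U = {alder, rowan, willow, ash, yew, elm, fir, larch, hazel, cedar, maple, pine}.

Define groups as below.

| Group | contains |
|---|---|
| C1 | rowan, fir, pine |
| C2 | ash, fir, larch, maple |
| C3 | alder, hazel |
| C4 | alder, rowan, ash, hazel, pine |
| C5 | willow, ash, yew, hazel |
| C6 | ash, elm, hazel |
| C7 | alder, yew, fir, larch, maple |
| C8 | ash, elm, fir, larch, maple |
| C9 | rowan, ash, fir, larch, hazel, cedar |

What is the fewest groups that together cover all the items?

4

Take {C4, C5, C8, C9}. Their union is {alder, rowan, willow, ash, yew, elm, fir, larch, hazel, cedar, maple, pine}, which is all 12 items.
No 3 of the 9 groups cover everything (all 84 combinations miss at least one item), so 4 is optimal.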